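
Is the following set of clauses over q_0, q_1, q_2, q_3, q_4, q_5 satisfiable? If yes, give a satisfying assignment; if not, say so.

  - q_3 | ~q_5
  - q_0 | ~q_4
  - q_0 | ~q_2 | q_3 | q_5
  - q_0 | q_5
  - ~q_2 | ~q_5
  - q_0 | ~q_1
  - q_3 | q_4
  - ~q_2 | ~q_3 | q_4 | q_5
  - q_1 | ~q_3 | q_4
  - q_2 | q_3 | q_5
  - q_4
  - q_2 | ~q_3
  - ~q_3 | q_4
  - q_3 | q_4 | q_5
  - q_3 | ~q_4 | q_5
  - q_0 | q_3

Unit clause (q_4) forces q_4 = True.
In (q_0 | ~q_4) only q_0 is left, so q_0 = True.
Set q_1 = True.
Set q_2 = True.
  then (~q_2 | ~q_5) forces q_5 = False.
  then (q_3 | ~q_4 | q_5) forces q_3 = True.
All clauses satisfied.

q_0 = True; q_1 = True; q_2 = True; q_3 = True; q_4 = True; q_5 = False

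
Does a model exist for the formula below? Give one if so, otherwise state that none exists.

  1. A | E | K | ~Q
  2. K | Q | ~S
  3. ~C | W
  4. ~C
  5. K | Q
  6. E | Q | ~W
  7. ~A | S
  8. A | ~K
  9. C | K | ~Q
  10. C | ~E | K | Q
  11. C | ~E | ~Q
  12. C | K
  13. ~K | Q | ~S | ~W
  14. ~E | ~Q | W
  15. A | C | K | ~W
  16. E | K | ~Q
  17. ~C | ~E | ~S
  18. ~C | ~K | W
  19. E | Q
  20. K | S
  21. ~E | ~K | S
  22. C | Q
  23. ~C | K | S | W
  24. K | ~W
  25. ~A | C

Case C = True:
  Clause (~C) is falsified — contradiction.
Case C = False:
  (C | K) forces K = True.
  (A | ~K) forces A = True.
  Clause (~A | C) is falsified — contradiction.
Both cases fail, so the formula is unsatisfiable.

Unsatisfiable — no assignment works.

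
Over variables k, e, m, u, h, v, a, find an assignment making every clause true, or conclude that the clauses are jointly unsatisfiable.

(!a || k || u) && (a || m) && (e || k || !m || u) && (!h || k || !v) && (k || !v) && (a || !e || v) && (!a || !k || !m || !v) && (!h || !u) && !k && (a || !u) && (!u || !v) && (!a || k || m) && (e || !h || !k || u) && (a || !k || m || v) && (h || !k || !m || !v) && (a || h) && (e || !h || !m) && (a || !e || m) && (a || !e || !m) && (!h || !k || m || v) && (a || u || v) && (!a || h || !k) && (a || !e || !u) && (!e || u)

k = False, e = True, m = True, u = True, h = False, v = False, a = True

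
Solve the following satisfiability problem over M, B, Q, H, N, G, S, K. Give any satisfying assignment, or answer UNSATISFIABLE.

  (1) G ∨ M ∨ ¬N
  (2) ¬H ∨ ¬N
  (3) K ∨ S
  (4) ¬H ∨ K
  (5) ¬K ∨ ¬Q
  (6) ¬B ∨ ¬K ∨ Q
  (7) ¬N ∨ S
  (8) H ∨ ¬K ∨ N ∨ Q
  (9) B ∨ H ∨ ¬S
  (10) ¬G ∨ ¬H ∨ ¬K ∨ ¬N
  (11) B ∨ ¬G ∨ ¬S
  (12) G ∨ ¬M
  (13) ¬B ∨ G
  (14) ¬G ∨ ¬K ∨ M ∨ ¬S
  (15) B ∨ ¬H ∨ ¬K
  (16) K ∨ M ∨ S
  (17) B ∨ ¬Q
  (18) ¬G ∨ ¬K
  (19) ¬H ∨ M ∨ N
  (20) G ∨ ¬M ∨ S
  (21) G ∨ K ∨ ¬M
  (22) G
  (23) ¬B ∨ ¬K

Unit clause (G) forces G = True.
In (¬G ∨ ¬K) only ¬K is left, so K = False.
In (K ∨ S) only S is left, so S = True.
In (¬H ∨ K) only ¬H is left, so H = False.
In (B ∨ H ∨ ¬S) only B is left, so B = True.
Set M = False.
Set Q = False.
Set N = True.
All clauses satisfied.

M=F; B=T; Q=F; H=F; N=T; G=T; S=T; K=F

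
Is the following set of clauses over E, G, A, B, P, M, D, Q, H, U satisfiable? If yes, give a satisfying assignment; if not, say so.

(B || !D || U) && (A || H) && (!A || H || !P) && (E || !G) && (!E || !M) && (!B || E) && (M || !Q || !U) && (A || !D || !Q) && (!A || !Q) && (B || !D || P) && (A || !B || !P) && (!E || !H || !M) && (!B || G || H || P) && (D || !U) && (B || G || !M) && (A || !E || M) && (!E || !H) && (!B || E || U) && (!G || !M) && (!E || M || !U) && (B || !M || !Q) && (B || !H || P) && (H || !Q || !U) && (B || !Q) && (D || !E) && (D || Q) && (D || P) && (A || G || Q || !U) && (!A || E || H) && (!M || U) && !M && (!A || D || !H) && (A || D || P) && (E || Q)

Unit clause (!M) forces M = False.
Try E = False:
  (E || !G) forces G = False.
  (!B || E) forces B = False.
  (B || !Q) forces Q = False.
  clause (E || Q) is falsified — backtrack.
So E = True.
  then (A || !E || M) forces A = True.
  then (!E || !H) forces H = False.
  then (!E || M || !U) forces U = False.
  then (D || !E) forces D = True.
  then (B || !D || U) forces B = True.
  then (!A || H || !P) forces P = False.
  then (!A || !Q) forces Q = False.
  then (!B || G || H || P) forces G = True.
All clauses satisfied.

E=T, G=T, A=T, B=T, P=F, M=F, D=T, Q=F, H=F, U=F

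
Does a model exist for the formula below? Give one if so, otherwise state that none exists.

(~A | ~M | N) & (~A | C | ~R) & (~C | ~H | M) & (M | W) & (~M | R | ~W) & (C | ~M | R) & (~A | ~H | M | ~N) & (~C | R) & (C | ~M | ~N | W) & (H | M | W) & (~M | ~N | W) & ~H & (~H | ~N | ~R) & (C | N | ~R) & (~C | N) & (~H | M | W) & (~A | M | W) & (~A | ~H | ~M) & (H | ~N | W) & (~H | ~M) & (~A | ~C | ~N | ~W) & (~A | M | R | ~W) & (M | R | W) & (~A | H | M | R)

Unit clause (~H) forces H = False.
Set C = False.
Set N = False.
  then (C | N | ~R) forces R = False.
  then (C | ~M | R) forces M = False.
  then (H | M | W) forces W = True.
  then (~A | M | R | ~W) forces A = False.
All clauses satisfied.

C = False, H = False, N = False, M = False, W = True, R = False, A = False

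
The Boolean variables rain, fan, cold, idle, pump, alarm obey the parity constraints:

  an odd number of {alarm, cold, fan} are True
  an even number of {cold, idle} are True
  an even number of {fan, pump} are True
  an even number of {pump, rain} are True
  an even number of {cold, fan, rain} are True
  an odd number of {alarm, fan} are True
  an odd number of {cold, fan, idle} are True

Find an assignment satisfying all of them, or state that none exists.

rain = True, fan = True, cold = False, idle = False, pump = True, alarm = False

{alarm, cold, fan}: 1 true → odd ✓
{cold, idle}: 0 true → even ✓
{fan, pump}: 2 true → even ✓
{pump, rain}: 2 true → even ✓
{cold, fan, rain}: 2 true → even ✓
{alarm, fan}: 1 true → odd ✓
{cold, fan, idle}: 1 true → odd ✓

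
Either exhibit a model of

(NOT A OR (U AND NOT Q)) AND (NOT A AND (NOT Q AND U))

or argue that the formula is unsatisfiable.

U = True; Q = False; A = False

  NOT A OR (U AND NOT Q) = True
    NOT A = True
    U AND NOT Q = True
      NOT Q = True
  NOT A AND (NOT Q AND U) = True
    NOT A = True
    NOT Q AND U = True
      NOT Q = True
Both conjuncts True, so the formula holds.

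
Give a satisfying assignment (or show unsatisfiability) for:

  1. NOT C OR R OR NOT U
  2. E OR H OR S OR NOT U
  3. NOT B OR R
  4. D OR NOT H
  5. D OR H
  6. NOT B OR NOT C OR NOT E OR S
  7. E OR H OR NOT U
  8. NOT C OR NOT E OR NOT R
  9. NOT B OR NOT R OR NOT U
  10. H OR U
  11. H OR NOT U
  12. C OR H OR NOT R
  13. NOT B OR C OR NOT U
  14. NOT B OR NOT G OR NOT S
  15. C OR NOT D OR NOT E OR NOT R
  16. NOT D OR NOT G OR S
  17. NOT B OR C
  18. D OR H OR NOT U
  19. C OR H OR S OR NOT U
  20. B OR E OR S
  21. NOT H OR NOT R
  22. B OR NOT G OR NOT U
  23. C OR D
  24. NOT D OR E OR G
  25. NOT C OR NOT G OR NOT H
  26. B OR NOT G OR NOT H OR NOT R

Try D = False:
  (D OR NOT H) forces H = False.
  clause (D OR H) is falsified — backtrack.
So D = True.
Set C = True.
Try R = True:
  (NOT C OR NOT E OR NOT R) forces E = False.
  (NOT H OR NOT R) forces H = False.
  (E OR H OR NOT U) forces U = False.
  clause (H OR U) is falsified — backtrack.
So R = False.
  then (NOT C OR R OR NOT U) forces U = False.
  then (NOT B OR R) forces B = False.
  then (H OR U) forces H = True.
  then (NOT C OR NOT G OR NOT H) forces G = False.
  then (NOT D OR E OR G) forces E = True.
Set S = False.
All clauses satisfied.

D = True; C = True; R = False; E = True; G = False; H = True; U = False; S = False; B = False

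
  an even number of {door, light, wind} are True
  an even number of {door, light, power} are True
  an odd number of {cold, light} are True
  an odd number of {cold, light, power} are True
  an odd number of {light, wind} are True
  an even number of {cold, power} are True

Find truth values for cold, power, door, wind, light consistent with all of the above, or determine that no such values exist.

cold: False, power: False, door: True, wind: False, light: True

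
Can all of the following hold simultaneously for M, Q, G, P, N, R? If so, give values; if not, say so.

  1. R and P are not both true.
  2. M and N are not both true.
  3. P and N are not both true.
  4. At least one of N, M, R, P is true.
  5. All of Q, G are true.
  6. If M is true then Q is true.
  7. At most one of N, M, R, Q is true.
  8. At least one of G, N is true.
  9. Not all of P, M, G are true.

M = False; Q = True; G = True; P = True; N = False; R = False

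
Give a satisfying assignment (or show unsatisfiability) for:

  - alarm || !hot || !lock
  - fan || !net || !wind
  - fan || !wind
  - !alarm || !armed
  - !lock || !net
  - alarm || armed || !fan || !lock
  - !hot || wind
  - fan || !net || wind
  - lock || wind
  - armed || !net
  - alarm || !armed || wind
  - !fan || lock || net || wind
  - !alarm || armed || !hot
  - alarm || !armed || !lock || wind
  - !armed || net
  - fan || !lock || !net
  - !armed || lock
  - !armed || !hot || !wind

Try net = True:
  (!lock || !net) forces lock = False.
  (lock || wind) forces wind = True.
  (fan || !net || !wind) forces fan = True.
  (armed || !net) forces armed = True.
  clause (!armed || lock) is falsified — backtrack.
So net = False.
  then (!armed || net) forces armed = False.
Set alarm = False.
Set wind = False.
  then (!hot || wind) forces hot = False.
  then (lock || wind) forces lock = True.
  then (alarm || armed || !fan || !lock) forces fan = False.
All clauses satisfied.

net=F, alarm=F, wind=F, hot=F, fan=F, lock=T, armed=F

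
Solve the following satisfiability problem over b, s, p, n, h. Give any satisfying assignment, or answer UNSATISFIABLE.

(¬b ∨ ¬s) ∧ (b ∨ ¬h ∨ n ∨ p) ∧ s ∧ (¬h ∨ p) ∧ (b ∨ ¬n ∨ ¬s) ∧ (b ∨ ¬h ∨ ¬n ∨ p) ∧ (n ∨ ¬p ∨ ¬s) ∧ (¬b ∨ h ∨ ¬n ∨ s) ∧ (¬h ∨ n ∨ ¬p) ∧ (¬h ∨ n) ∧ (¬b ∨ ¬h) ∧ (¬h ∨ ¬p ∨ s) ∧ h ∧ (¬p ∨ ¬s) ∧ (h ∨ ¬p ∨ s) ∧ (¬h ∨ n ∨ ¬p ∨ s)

Case h = True:
  (s) forces s = True.
  (¬b ∨ ¬s) forces b = False.
  (¬h ∨ p) forces p = True.
  Clause (¬p ∨ ¬s) is falsified — contradiction.
Case h = False:
  Clause (h) is falsified — contradiction.
Both cases fail, so the formula is unsatisfiable.

UNSATISFIABLE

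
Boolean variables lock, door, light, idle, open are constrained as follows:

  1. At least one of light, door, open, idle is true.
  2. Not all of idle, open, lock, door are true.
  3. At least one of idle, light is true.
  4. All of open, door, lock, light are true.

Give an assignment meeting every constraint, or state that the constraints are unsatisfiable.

lock=T, door=T, light=T, idle=F, open=T

  (1) {light, door, open, idle}: 3 true — at least one ✓
  (2) {idle, open, lock, door}: 3/4 true — not all ✓
  (3) {idle, light}: 1 true — at least one ✓
  (4) {open, door, lock, light}: all 4 true ✓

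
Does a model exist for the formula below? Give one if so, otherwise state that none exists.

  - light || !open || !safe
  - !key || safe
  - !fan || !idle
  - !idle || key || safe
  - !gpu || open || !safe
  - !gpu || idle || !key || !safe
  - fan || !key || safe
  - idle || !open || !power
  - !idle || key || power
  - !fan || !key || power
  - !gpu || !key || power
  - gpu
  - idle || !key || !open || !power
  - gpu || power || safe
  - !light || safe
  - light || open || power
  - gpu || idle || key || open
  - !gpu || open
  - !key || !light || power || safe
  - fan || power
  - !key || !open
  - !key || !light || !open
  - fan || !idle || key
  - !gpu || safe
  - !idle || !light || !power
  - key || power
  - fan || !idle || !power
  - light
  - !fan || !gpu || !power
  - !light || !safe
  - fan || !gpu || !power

Case light = True:
  (gpu) forces gpu = True.
  (!light || safe) forces safe = True.
  Clause (!light || !safe) is falsified — contradiction.
Case light = False:
  Clause (light) is falsified — contradiction.
Both cases fail, so the formula is unsatisfiable.

The formula is unsatisfiable.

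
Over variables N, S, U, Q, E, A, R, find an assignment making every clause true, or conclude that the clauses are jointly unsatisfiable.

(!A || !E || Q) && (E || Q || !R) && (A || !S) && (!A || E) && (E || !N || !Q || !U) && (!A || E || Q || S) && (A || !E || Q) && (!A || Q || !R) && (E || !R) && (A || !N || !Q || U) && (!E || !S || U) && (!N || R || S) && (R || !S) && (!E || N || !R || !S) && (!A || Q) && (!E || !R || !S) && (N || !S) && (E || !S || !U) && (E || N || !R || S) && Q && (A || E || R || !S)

Unit clause (Q) forces Q = True.
Set N = False.
  then (N || !S) forces S = False.
Set U = True.
Set E = True.
Set A = True.
Set R = False.
All clauses satisfied.

N=F; S=F; U=T; Q=T; E=T; A=T; R=F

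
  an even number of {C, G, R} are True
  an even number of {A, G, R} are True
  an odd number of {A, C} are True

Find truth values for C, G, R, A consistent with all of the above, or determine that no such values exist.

No satisfying assignment exists.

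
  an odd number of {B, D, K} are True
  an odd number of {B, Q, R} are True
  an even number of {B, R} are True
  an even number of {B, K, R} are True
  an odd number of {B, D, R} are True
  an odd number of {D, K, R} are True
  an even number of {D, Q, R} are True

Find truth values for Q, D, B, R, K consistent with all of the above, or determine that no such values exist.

Q: True; D: True; B: False; R: False; K: False

{B, D, K}: 1 true → odd ✓
{B, Q, R}: 1 true → odd ✓
{B, R}: 0 true → even ✓
{B, K, R}: 0 true → even ✓
{B, D, R}: 1 true → odd ✓
{D, K, R}: 1 true → odd ✓
{D, Q, R}: 2 true → even ✓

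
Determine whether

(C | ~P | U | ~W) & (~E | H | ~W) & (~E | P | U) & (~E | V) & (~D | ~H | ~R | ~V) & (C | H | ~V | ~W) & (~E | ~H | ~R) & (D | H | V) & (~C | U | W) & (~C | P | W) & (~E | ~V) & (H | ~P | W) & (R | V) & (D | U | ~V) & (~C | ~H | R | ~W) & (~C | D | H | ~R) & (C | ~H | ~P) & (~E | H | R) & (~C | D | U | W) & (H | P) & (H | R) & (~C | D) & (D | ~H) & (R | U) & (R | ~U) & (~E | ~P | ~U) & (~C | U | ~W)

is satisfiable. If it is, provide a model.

Set V = False.
  then (~E | V) forces E = False.
  then (R | V) forces R = True.
Set D = True.
Set C = True.
Set H = True.
Set W = False.
  then (~C | U | W) forces U = True.
  then (~C | P | W) forces P = True.
All clauses satisfied.

V = False, D = True, C = True, E = False, H = True, W = False, P = True, U = True, R = True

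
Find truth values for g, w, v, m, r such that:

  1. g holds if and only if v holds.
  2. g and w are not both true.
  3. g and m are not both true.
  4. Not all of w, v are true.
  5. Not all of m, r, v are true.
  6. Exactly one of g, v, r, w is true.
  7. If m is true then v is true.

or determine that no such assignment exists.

g = False, w = False, v = False, m = False, r = True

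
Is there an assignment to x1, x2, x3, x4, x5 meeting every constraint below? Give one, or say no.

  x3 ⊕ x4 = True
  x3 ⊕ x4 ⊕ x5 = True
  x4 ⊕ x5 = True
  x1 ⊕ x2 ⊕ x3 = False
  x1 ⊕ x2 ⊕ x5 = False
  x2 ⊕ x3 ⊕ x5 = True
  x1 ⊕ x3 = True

x1=T, x2=T, x3=F, x4=T, x5=F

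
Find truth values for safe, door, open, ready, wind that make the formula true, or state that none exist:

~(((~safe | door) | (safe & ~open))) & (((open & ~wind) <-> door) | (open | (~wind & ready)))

safe=T, door=F, open=T, ready=F, wind=F

  ~(((~safe | door) | (safe & ~open))) = True
    (~safe | door) | (safe & ~open) = False
      ~safe | door = False
        ~safe = False
      safe & ~open = False
        ~open = False
  ((open & ~wind) <-> door) | (open | (~wind & ready)) = True
    (open & ~wind) <-> door = False
      open & ~wind = True
        ~wind = True
    open | (~wind & ready) = True
      ~wind & ready = False
        ~wind = True
Both conjuncts True, so the formula holds.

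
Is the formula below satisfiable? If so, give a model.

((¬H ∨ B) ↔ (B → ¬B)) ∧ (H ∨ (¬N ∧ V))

V = True; H = False; N = False; B = False

  (¬H ∨ B) ↔ (B → ¬B) = True
    ¬H ∨ B = True
      ¬H = True
    B → ¬B = True
      ¬B = True
  H ∨ (¬N ∧ V) = True
    ¬N ∧ V = True
      ¬N = True
Both conjuncts True, so the formula holds.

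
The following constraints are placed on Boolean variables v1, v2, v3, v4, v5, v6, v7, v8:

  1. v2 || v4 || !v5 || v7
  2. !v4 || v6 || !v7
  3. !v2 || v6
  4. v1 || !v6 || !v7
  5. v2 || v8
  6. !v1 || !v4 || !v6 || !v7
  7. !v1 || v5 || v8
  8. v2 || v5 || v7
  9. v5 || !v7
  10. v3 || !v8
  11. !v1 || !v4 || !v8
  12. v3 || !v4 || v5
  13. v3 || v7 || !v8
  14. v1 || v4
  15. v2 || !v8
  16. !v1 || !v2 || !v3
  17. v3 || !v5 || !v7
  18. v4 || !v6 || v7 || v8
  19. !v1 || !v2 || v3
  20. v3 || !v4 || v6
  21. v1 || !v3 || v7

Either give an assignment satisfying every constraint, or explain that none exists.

v1=F, v2=T, v3=F, v4=T, v5=T, v6=T, v7=F, v8=F

Set v1 = False.
  then (v1 || v4) forces v4 = True.
Try v2 = False:
  (v2 || v8) forces v8 = True.
  clause (v2 || !v8) is falsified — backtrack.
So v2 = True.
  then (!v2 || v6) forces v6 = True.
  then (v1 || !v6 || !v7) forces v7 = False.
  then (v1 || !v3 || v7) forces v3 = False.
  then (v3 || !v8) forces v8 = False.
  then (v3 || !v4 || v5) forces v5 = True.
All clauses satisfied.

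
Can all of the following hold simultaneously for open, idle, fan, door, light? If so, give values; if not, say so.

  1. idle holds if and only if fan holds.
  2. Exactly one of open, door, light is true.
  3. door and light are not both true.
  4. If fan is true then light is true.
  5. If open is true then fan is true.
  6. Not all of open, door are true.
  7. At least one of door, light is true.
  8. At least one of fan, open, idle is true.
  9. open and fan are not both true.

open = False, idle = True, fan = True, door = False, light = True

  (1) idle=T, fan=T — same ✓
  (2) {open, door, light}: 1 true — exactly one ✓
  (3) door=F, light=T — not both ✓
  (4) fan=T ⇒ light: T ✓
  (5) open=F ⇒ fan: vacuous ✓
  (6) {open, door}: 0/2 true — not all ✓
  (7) {door, light}: 1 true — at least one ✓
  (8) {fan, open, idle}: 2 true — at least one ✓
  (9) open=F, fan=T — not both ✓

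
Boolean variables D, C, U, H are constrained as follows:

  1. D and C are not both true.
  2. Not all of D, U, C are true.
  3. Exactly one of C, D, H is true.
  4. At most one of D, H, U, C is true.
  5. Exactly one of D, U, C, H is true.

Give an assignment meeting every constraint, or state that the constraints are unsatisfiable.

D = False, C = True, U = False, H = False

  (1) D=F, C=T — not both ✓
  (2) {D, U, C}: 1/3 true — not all ✓
  (3) {C, D, H}: 1 true — exactly one ✓
  (4) {D, H, U, C}: 1 true — at most one ✓
  (5) {D, U, C, H}: 1 true — exactly one ✓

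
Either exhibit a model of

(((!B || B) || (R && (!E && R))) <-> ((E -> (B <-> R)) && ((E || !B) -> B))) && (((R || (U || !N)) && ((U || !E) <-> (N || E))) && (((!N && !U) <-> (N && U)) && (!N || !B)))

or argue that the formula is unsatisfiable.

N=F; U=T; R=T; E=T; B=T

  ((!B || B) || (R && (!E && R))) <-> ((E -> (B <-> R)) && ((E || !B) -> B)) = True
    (!B || B) || (R && (!E && R)) = True
      !B || B = True
        !B = False
      R && (!E && R) = False
        !E && R = False
          !E = False
    (E -> (B <-> R)) && ((E || !B) -> B) = True
      E -> (B <-> R) = True
        B <-> R = True
      (E || !B) -> B = True
        E || !B = True
          !B = False
  ((R || (U || !N)) && ((U || !E) <-> (N || E))) && (((!N && !U) <-> (N && U)) && (!N || !B)) = True
    (R || (U || !N)) && ((U || !E) <-> (N || E)) = True
      R || (U || !N) = True
        U || !N = True
          !N = True
      (U || !E) <-> (N || E) = True
        U || !E = True
          !E = False
        N || E = True
    ((!N && !U) <-> (N && U)) && (!N || !B) = True
      (!N && !U) <-> (N && U) = True
        !N && !U = False
          !N = True
          !U = False
        N && U = False
      !N || !B = True
        !N = True
        !B = False
Both conjuncts True, so the formula holds.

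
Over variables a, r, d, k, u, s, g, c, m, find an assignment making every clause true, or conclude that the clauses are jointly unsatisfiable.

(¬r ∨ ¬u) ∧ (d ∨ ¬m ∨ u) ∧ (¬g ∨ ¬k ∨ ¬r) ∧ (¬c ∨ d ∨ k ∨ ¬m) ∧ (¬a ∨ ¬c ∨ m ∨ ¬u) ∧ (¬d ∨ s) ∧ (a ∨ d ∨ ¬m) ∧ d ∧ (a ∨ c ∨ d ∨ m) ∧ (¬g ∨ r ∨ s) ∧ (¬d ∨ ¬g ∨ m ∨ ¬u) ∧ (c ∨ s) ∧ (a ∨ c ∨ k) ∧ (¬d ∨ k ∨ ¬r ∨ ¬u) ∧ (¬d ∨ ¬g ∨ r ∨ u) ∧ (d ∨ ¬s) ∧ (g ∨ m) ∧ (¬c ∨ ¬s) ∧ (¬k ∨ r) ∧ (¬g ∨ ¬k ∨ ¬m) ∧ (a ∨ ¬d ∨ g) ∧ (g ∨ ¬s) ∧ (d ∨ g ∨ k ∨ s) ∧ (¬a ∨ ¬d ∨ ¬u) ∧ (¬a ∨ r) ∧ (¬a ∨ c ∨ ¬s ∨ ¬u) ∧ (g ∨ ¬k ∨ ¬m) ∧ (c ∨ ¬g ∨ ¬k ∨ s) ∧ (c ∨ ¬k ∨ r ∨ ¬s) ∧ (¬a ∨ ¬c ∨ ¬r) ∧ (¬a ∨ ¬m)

Unit clause (d) forces d = True.
In (¬d ∨ s) only s is left, so s = True.
In (¬c ∨ ¬s) only ¬c is left, so c = False.
In (g ∨ ¬s) only g is left, so g = True.
Set a = True.
  then (¬a ∨ ¬d ∨ ¬u) forces u = False.
  then (¬a ∨ r) forces r = True.
  then (¬a ∨ ¬m) forces m = False.
  then (¬g ∨ ¬k ∨ ¬r) forces k = False.
All clauses satisfied.

a = True, r = True, d = True, k = False, u = False, s = True, g = True, c = False, m = False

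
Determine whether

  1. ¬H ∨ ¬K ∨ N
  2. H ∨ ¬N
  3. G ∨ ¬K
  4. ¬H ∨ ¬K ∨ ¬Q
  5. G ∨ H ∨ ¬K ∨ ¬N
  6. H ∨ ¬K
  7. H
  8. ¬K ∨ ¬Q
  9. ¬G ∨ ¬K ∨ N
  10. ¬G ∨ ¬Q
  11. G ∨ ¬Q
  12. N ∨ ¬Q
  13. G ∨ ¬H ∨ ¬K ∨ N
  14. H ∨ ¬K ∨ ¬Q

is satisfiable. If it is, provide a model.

N = False, Q = False, K = False, H = True, G = True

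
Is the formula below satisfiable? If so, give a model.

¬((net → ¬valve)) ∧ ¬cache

net = True, valve = True, cache = False

  ¬((net → ¬valve)) = True
    net → ¬valve = False
      ¬valve = False
  ¬cache = True
Both conjuncts True, so the formula holds.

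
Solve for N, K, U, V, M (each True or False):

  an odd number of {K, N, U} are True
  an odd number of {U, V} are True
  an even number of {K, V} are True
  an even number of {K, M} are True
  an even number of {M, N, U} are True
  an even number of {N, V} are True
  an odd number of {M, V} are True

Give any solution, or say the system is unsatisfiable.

No satisfying assignment exists.

Adding constraints 1, 4, 5 mod 2: every variable appears an even number of times on the left, so the left side is 0.
But the right sides sum to 1 (mod 2). 0 ≠ 1 — the system is inconsistent.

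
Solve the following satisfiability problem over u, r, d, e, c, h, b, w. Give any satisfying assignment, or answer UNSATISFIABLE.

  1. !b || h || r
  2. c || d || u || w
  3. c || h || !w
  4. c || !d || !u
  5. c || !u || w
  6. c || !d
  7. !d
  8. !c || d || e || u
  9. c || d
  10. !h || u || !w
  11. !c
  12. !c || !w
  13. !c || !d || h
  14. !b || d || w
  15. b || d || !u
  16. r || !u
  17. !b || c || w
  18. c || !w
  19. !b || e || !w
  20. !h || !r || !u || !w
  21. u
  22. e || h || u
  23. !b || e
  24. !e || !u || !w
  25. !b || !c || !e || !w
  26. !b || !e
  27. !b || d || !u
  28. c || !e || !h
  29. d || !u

Case u = True:
  (!d) forces d = False.
  Clause (d || !u) is falsified — contradiction.
Case u = False:
  Clause (u) is falsified — contradiction.
Both cases fail, so the formula is unsatisfiable.

Unsatisfiable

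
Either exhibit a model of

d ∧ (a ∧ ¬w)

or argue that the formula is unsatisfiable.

w=F, a=T, d=T

  a ∧ ¬w = True
    ¬w = True
Both conjuncts True, so the formula holds.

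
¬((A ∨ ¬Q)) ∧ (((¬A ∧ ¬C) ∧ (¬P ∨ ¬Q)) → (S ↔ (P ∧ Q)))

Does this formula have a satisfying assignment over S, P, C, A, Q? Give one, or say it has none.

S = True, P = True, C = False, A = False, Q = True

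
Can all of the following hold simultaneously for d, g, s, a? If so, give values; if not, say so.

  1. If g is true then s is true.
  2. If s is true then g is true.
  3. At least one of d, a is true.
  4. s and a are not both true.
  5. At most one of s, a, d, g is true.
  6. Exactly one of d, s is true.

d = True; g = False; s = False; a = False

  (1) g=F ⇒ s: vacuous ✓
  (2) s=F ⇒ g: vacuous ✓
  (3) {d, a}: 1 true — at least one ✓
  (4) s=F, a=F — not both ✓
  (5) {s, a, d, g}: 1 true — at most one ✓
  (6) {d, s}: 1 true — exactly one ✓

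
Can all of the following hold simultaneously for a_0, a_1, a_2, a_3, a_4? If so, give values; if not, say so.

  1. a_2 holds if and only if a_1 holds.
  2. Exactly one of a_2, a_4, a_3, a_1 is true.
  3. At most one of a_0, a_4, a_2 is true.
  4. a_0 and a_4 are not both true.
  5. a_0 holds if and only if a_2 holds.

a_0 = False, a_1 = False, a_2 = False, a_3 = True, a_4 = False

  (1) a_2=F, a_1=F — same ✓
  (2) {a_2, a_4, a_3, a_1}: 1 true — exactly one ✓
  (3) {a_0, a_4, a_2}: 0 true — at most one ✓
  (4) a_0=F, a_4=F — not both ✓
  (5) a_0=F, a_2=F — same ✓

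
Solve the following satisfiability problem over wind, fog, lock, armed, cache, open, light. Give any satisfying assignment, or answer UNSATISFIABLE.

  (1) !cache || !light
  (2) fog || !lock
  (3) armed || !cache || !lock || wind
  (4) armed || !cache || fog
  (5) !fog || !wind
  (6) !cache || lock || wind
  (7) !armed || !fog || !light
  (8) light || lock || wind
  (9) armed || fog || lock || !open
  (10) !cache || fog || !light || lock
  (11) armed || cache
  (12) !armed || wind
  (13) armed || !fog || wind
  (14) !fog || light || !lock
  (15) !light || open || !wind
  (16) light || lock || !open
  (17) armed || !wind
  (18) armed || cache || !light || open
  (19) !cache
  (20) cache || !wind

The formula is unsatisfiable.

Case cache = True:
  Clause (!cache) is falsified — contradiction.
Case cache = False:
  (armed || cache) forces armed = True.
  (!armed || wind) forces wind = True.
  Clause (cache || !wind) is falsified — contradiction.
Both cases fail, so the formula is unsatisfiable.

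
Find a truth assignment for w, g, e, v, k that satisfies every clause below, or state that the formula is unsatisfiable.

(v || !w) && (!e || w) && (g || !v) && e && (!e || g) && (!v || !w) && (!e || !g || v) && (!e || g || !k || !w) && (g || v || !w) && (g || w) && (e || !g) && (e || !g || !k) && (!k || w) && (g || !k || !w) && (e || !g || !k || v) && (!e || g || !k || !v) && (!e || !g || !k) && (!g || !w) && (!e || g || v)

Case w = True:
  (v || !w) forces v = True.
  Clause (!v || !w) is falsified — contradiction.
Case w = False:
  (!e || w) forces e = False.
  Clause (e) is falsified — contradiction.
Both cases fail, so the formula is unsatisfiable.

No satisfying assignment exists.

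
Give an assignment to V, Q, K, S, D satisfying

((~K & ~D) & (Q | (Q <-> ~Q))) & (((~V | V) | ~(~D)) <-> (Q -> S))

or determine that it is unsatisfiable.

V=F; Q=T; K=F; S=T; D=F

  (~K & ~D) & (Q | (Q <-> ~Q)) = True
    ~K & ~D = True
      ~K = True
      ~D = True
    Q | (Q <-> ~Q) = True
      Q <-> ~Q = False
        ~Q = False
  ((~V | V) | ~(~D)) <-> (Q -> S) = True
    (~V | V) | ~(~D) = True
      ~V | V = True
        ~V = True
      ~(~D) = False
        ~D = True
    Q -> S = True
Both conjuncts True, so the formula holds.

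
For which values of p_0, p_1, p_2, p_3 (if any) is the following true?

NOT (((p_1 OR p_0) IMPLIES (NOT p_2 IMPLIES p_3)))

p_0 = False, p_1 = True, p_2 = False, p_3 = False

  NOT (((p_1 OR p_0) IMPLIES (NOT p_2 IMPLIES p_3))) = True
    (p_1 OR p_0) IMPLIES (NOT p_2 IMPLIES p_3) = False
      p_1 OR p_0 = True
      NOT p_2 IMPLIES p_3 = False
        NOT p_2 = True
The formula evaluates to True.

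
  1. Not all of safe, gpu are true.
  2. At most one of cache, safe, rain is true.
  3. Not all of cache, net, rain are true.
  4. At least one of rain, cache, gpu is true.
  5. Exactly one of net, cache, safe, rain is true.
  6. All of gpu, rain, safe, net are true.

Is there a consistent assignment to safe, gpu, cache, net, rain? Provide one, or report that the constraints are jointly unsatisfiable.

Case safe = True:
  (1) with safe=T forces gpu = False.
  Constraint (6) is violated (gpu=F) — contradiction.
Case safe = False:
  Constraint (6) is violated (safe=F) — contradiction.
Both cases fail — unsatisfiable.

Unsatisfiable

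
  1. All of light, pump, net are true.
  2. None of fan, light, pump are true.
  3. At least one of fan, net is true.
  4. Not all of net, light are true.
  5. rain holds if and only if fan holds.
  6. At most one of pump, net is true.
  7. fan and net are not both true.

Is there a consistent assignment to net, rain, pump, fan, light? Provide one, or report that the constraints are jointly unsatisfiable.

Unsatisfiable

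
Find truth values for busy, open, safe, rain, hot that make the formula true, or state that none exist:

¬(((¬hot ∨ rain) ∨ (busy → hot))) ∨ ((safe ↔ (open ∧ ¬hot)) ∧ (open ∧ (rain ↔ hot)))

busy = False; open = True; safe = True; rain = False; hot = False

  ¬(((¬hot ∨ rain) ∨ (busy → hot))) ∨ ((safe ↔ (open ∧ ¬hot)) ∧ (open ∧ (rain ↔ hot))) = True
    ¬(((¬hot ∨ rain) ∨ (busy → hot))) = False
      (¬hot ∨ rain) ∨ (busy → hot) = True
        ¬hot ∨ rain = True
          ¬hot = True
        busy → hot = True
    (safe ↔ (open ∧ ¬hot)) ∧ (open ∧ (rain ↔ hot)) = True
      safe ↔ (open ∧ ¬hot) = True
        open ∧ ¬hot = True
          ¬hot = True
      open ∧ (rain ↔ hot) = True
        rain ↔ hot = True
The formula evaluates to True.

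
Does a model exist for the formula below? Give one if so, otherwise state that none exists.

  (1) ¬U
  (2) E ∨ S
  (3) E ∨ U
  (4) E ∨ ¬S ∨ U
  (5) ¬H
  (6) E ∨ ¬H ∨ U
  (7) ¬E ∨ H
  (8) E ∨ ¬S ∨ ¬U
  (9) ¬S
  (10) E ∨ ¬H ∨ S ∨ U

Case H = True:
  Clause (¬H) is falsified — contradiction.
Case H = False:
  (¬U) forces U = False.
  (E ∨ U) forces E = True.
  Clause (¬E ∨ H) is falsified — contradiction.
Both cases fail, so the formula is unsatisfiable.

UNSATISFIABLE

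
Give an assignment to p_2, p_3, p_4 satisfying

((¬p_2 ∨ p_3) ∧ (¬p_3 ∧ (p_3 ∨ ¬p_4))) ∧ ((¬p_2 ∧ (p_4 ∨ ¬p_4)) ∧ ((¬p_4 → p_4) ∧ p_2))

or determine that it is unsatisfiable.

Unsatisfiable — no assignment works.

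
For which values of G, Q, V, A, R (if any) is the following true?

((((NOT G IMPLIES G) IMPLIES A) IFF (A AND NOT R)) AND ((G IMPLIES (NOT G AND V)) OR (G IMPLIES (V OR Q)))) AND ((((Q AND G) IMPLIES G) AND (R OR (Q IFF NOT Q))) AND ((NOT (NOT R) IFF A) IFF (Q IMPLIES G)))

Unsatisfiable

Case G = True: the formula simplifies to ((A IFF (A AND NOT R)) AND (V OR Q)) AND ((R OR (Q IFF NOT Q)) AND (NOT (NOT R) IFF A)).
  R = True: simplifies to (NOT A AND (V OR Q)) AND A.
    A = True: the conjunct NOT A is False.
    A = False: the conjunct A is False.
  R = False: simplifies to ((A IFF A) AND (V OR Q)) AND ((Q IFF NOT Q) AND NOT A).
    Q = True: the conjunct Q IFF NOT Q becomes True IFF NOT True = False.
    Q = False: the conjunct Q IFF NOT Q becomes False IFF NOT False = False.
Case G = False: the formula simplifies to (A AND NOT R) AND ((R OR (Q IFF NOT Q)) AND ((NOT (NOT R) IFF A) IFF NOT Q)).
  R = True: the conjunct NOT R is False.
  R = False: simplifies to A AND ((Q IFF NOT Q) AND (NOT A IFF NOT Q)).
    Q = True: the conjunct Q IFF NOT Q becomes True IFF NOT True = False.
    Q = False: the conjunct Q IFF NOT Q becomes False IFF NOT False = False.
Both cases fail — unsatisfiable.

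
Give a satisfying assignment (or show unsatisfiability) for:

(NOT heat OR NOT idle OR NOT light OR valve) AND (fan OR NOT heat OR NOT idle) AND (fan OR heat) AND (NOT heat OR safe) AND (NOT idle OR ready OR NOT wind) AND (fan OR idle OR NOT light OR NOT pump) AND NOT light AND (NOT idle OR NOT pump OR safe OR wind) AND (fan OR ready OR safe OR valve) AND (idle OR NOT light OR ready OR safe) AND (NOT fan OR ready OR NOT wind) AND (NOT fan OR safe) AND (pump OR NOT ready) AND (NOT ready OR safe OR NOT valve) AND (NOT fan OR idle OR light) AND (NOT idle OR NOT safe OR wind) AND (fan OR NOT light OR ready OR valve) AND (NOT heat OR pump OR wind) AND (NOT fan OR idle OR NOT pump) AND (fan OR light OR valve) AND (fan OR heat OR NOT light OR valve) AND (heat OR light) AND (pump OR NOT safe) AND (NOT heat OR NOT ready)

wind=T, idle=F, light=F, valve=T, ready=F, heat=T, fan=F, pump=T, safe=T

Unit clause (NOT light) forces light = False.
In (heat OR light) only heat is left, so heat = True.
In (NOT heat OR NOT ready) only NOT ready is left, so ready = False.
In (NOT heat OR safe) only safe is left, so safe = True.
In (pump OR NOT safe) only pump is left, so pump = True.
Set wind = True.
  then (NOT idle OR ready OR NOT wind) forces idle = False.
  then (NOT fan OR ready OR NOT wind) forces fan = False.
  then (fan OR light OR valve) forces valve = True.
All clauses satisfied.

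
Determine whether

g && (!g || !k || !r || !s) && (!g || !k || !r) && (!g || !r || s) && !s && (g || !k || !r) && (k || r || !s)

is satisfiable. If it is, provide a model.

r = False, s = False, k = False, g = True

Unit clause (g) forces g = True.
Unit clause (!s) forces s = False.
In (!g || !r || s) only !r is left, so r = False.
Set k = False.
Check each clause:
  (g): g holds.
  (!g || !k || !r || !s): !k holds.
  (!g || !k || !r): !k holds.
  (!g || !r || s): !r holds.
  (!s): !s holds.
  (g || !k || !r): g holds.
  (k || r || !s): !s holds.
All clauses satisfied.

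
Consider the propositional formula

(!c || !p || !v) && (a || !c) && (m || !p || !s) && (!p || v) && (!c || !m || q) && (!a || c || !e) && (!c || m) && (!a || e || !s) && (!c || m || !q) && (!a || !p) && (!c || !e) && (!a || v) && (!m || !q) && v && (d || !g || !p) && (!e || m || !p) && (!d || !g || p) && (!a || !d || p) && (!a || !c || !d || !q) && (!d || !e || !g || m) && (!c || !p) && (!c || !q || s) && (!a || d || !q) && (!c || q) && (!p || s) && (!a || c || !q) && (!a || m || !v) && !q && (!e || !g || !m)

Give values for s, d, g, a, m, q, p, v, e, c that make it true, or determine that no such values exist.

Unit clause (v) forces v = True.
Unit clause (!q) forces q = False.
In (!c || q) only !c is left, so c = False.
Set s = True.
Set d = True.
Set g = True.
  then (!d || !g || p) forces p = True.
  then (m || !p || !s) forces m = True.
  then (!a || !p) forces a = False.
  then (!e || !g || !m) forces e = False.
All clauses satisfied.

s=T, d=T, g=T, a=F, m=T, q=F, p=T, v=T, e=F, c=F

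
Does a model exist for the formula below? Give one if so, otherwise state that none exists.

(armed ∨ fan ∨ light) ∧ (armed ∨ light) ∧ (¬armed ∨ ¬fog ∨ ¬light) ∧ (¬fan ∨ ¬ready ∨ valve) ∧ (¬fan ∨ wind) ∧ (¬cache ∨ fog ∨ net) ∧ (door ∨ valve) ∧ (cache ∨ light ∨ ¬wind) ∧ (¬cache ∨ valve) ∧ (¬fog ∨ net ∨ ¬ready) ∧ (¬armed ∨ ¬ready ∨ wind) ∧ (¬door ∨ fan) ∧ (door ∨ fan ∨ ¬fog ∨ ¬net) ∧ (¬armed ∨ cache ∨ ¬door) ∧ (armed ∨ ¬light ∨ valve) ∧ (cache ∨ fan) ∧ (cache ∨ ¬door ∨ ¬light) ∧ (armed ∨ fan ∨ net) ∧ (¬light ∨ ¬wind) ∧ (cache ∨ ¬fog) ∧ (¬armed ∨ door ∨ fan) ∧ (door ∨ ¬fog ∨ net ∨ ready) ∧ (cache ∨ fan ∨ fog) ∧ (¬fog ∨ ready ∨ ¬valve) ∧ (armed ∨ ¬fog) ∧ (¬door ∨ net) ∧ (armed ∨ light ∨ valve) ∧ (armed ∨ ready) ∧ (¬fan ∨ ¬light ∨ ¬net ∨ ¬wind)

wind = True, fog = True, light = False, door = False, ready = True, cache = True, armed = True, fan = True, valve = True, net = True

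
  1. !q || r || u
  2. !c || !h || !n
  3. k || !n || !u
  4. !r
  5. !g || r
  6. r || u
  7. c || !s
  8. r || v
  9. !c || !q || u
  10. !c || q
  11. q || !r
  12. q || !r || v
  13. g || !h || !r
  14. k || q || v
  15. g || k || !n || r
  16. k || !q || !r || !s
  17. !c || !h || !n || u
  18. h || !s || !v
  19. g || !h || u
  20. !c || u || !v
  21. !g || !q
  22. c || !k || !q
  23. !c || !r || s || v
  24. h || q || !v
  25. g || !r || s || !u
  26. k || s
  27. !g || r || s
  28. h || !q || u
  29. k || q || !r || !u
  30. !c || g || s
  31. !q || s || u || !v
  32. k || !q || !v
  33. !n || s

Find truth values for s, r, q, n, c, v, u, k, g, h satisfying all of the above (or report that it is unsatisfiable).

Unit clause (!r) forces r = False.
In (!g || r) only !g is left, so g = False.
In (r || u) only u is left, so u = True.
In (r || v) only v is left, so v = True.
Set s = True.
  then (c || !s) forces c = True.
  then (!c || q) forces q = True.
  then (h || !s || !v) forces h = True.
  then (k || !q || !v) forces k = True.
  then (!c || !h || !n) forces n = False.
All clauses satisfied.

s: True, r: False, q: True, n: False, c: True, v: True, u: True, k: True, g: False, h: True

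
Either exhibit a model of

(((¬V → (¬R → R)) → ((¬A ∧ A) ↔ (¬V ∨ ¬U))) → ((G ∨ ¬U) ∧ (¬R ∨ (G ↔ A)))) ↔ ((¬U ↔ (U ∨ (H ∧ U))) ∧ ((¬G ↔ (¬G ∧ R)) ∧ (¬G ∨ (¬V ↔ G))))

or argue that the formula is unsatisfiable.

R=T; U=T; A=T; H=F; V=T; G=F

  (((¬V → (¬R → R)) → ((¬A ∧ A) ↔ (¬V ∨ ¬U))) → ((G ∨ ¬U) ∧ (¬R ∨ (G ↔ A)))) ↔ ((¬U ↔ (U ∨ (H ∧ U))) ∧ ((¬G ↔ (¬G ∧ R)) ∧ (¬G ∨ (¬V ↔ G)))) = True
    ((¬V → (¬R → R)) → ((¬A ∧ A) ↔ (¬V ∨ ¬U))) → ((G ∨ ¬U) ∧ (¬R ∨ (G ↔ A))) = False
      (¬V → (¬R → R)) → ((¬A ∧ A) ↔ (¬V ∨ ¬U)) = True
        ¬V → (¬R → R) = True
          ¬V = False
          ¬R → R = True
            ¬R = False
        (¬A ∧ A) ↔ (¬V ∨ ¬U) = True
          ¬A ∧ A = False
            ¬A = False
          ¬V ∨ ¬U = False
            ¬V = False
            ¬U = False
      (G ∨ ¬U) ∧ (¬R ∨ (G ↔ A)) = False
        G ∨ ¬U = False
          ¬U = False
        ¬R ∨ (G ↔ A) = False
          ¬R = False
          G ↔ A = False
    (¬U ↔ (U ∨ (H ∧ U))) ∧ ((¬G ↔ (¬G ∧ R)) ∧ (¬G ∨ (¬V ↔ G))) = False
      ¬U ↔ (U ∨ (H ∧ U)) = False
        ¬U = False
        U ∨ (H ∧ U) = True
          H ∧ U = False
      (¬G ↔ (¬G ∧ R)) ∧ (¬G ∨ (¬V ↔ G)) = True
        ¬G ↔ (¬G ∧ R) = True
          ¬G = True
          ¬G ∧ R = True
            ¬G = True
        ¬G ∨ (¬V ↔ G) = True
          ¬G = True
          ¬V ↔ G = True
            ¬V = False
The formula evaluates to True.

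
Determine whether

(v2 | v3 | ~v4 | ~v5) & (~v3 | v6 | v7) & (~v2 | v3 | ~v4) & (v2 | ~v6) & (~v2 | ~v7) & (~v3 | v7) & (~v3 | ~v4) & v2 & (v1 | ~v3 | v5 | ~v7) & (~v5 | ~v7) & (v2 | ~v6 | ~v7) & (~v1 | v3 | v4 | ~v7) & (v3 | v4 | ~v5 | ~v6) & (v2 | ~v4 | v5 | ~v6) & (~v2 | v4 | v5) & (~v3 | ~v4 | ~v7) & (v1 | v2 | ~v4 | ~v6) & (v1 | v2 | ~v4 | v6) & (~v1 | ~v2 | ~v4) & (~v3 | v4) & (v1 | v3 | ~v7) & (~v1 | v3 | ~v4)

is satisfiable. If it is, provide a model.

v1: True, v2: True, v3: False, v4: False, v5: True, v6: False, v7: False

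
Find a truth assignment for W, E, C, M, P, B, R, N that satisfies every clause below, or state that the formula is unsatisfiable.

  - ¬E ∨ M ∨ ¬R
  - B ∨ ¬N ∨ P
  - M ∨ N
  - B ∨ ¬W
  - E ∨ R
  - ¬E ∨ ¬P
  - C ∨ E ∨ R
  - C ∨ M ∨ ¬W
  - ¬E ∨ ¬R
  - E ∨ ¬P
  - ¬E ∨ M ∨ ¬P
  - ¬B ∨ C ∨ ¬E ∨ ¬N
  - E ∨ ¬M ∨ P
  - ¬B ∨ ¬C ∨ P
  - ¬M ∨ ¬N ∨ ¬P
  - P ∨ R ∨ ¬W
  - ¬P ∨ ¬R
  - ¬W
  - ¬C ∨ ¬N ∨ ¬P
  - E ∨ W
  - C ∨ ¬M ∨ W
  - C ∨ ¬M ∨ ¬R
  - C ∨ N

W: False, E: True, C: True, M: True, P: False, B: False, R: False, N: False

Unit clause (¬W) forces W = False.
In (E ∨ W) only E is left, so E = True.
In (¬E ∨ ¬P) only ¬P is left, so P = False.
In (¬E ∨ ¬R) only ¬R is left, so R = False.
Try C = False:
  (C ∨ ¬M ∨ W) forces M = False.
  (M ∨ N) forces N = True.
  (B ∨ ¬N ∨ P) forces B = True.
  clause (¬B ∨ C ∨ ¬E ∨ ¬N) is falsified — backtrack.
So C = True.
  then (¬B ∨ ¬C ∨ P) forces B = False.
  then (B ∨ ¬N ∨ P) forces N = False.
  then (M ∨ N) forces M = True.
All clauses satisfied.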